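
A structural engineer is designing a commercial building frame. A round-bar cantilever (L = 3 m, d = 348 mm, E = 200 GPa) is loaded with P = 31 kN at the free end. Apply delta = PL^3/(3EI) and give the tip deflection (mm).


I = pi * d^4 / 64 = pi * 348^4 / 64 = 719924369.13 mm^4
L = 3000.0 mm, P = 31000.0 N, E = 200000.0 MPa
delta = P * L^3 / (3 * E * I)
= 31000.0 * 3000.0^3 / (3 * 200000.0 * 719924369.13)
= 1.9377 mm

1.9377 mm


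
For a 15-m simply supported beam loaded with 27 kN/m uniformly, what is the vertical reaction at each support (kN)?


Total load = w * L = 27 * 15 = 405 kN
By symmetry, each reaction R = total / 2 = 405 / 2 = 202.5 kN

202.5 kN


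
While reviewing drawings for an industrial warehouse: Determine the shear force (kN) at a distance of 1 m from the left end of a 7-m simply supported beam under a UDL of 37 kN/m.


R_A = w * L / 2 = 37 * 7 / 2 = 129.5 kN
V(x) = R_A - w * x = 129.5 - 37 * 1
= 92.5 kN

92.5 kN


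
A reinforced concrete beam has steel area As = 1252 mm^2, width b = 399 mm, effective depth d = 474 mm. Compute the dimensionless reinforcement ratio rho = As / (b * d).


rho = As / (b * d)
= 1252 / (399 * 474)
= 1252 / 189126
= 0.00662 (dimensionless)

0.00662 (dimensionless)


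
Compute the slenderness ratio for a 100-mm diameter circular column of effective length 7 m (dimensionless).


Radius of gyration r = d / 4 = 100 / 4 = 25.0 mm
L_eff = 7000.0 mm
Slenderness ratio = L / r = 7000.0 / 25.0 = 280.0 (dimensionless)

280.0 (dimensionless)


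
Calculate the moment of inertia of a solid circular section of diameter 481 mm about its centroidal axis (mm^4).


r = d / 2 = 481 / 2 = 240.5 mm
I = pi * r^4 / 4 = pi * 240.5^4 / 4
= 2627545251.71 mm^4

2627545251.71 mm^4


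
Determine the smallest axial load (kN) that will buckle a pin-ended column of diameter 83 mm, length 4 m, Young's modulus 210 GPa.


I = pi * d^4 / 64 = 2329604.88 mm^4
L = 4000.0 mm
P_cr = pi^2 * E * I / L^2
= 9.8696 * 210000.0 * 2329604.88 / 4000.0^2
= 301773.66 N = 301.7737 kN

301.7737 kN


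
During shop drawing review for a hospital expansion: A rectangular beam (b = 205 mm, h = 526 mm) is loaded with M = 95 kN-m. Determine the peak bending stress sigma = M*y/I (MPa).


I = b * h^3 / 12 = 205 * 526^3 / 12 = 2486164423.33 mm^4
y = h / 2 = 526 / 2 = 263.0 mm
M = 95 kN-m = 95000000.0 N-mm
sigma = M * y / I = 95000000.0 * 263.0 / 2486164423.33
= 10.05 MPa

10.05 MPa


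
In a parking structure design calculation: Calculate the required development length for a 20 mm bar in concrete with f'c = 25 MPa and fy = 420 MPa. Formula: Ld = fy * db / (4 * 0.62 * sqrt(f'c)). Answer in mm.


Ld = (fy * db) / (4 * 0.62 * sqrt(f'c))
= (420 * 20) / (4 * 0.62 * sqrt(25))
= 8400 / 12.4
= 677.42 mm

677.42 mm


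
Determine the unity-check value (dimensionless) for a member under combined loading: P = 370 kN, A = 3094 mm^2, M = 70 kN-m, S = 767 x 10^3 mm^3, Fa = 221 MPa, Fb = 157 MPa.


f_a = P / A = 370000.0 / 3094 = 119.5863 MPa
f_b = M / S = 70000000.0 / 767000.0 = 91.2647 MPa
Ratio = f_a / Fa + f_b / Fb
= 119.5863 / 221 + 91.2647 / 157
= 1.1224 (dimensionless)

1.1224 (dimensionless)


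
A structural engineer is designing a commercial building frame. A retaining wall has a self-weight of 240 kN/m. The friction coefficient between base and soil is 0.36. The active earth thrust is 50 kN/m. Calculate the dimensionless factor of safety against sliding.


Resisting force = mu * W = 0.36 * 240 = 86.4 kN/m
FOS = Resisting / Driving = 86.4 / 50
= 1.728 (dimensionless)

1.728 (dimensionless)


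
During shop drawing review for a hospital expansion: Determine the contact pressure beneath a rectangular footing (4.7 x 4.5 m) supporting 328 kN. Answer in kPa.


A = 4.7 * 4.5 = 21.15 m^2
q = P / A = 328 / 21.15
= 15.5083 kPa

15.5083 kPa


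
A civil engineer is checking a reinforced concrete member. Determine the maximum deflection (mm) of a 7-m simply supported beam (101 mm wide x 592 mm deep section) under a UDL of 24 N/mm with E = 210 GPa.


I = 101 * 592^3 / 12 = 1746245290.67 mm^4
L = 7000.0 mm, w = 24 N/mm, E = 210000.0 MPa
delta = 5 * w * L^4 / (384 * E * I)
= 5 * 24 * 7000.0^4 / (384 * 210000.0 * 1746245290.67)
= 2.0461 mm

2.0461 mm


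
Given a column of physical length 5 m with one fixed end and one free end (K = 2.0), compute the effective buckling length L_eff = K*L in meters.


L_eff = K * L
= 2.0 * 5
= 10.0 m

10.0 m


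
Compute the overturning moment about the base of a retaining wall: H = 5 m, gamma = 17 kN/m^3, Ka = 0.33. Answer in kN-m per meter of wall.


Pa = 0.5 * Ka * gamma * H^2
= 0.5 * 0.33 * 17 * 5^2
= 70.125 kN/m
Arm = H / 3 = 5 / 3 = 1.6667 m
Mo = Pa * arm = Pa * H / 3 = 70.125 * 5 / 3 = 116.875 kN-m/m

116.875 kN-m/m


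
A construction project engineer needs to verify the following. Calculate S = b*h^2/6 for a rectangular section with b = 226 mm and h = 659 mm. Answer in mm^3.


S = b * h^2 / 6
= 226 * 659^2 / 6
= 226 * 434281 / 6
= 16357917.67 mm^3

16357917.67 mm^3


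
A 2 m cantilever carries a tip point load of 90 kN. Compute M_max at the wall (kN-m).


For a cantilever with a point load at the free end:
M_max = P * L = 90 * 2 = 180 kN-m

180 kN-m


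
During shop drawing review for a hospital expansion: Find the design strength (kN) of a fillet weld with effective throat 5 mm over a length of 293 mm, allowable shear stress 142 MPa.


Strength = throat * length * allowable stress
= 5 * 293 * 142 N
= 208030 N
= 208.03 kN

208.03 kN


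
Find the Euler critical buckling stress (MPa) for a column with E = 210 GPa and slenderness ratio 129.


sigma_cr = pi^2 * E / lambda^2
= 9.8696 * 210000.0 / 129^2
= 9.8696 * 210000.0 / 16641
= 124.5488 MPa

124.5488 MPa


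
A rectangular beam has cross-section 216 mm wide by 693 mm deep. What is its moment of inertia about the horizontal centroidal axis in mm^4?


I = b * h^3 / 12
= 216 * 693^3 / 12
= 216 * 332812557 / 12
= 5990626026.0 mm^4

5990626026.0 mm^4


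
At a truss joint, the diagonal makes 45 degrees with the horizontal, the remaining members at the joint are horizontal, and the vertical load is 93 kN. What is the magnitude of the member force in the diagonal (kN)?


At the joint, only the diagonal has a vertical component, so vertical equilibrium gives:
F * sin(45) = 93
F = 93 / sin(45)
= 93 / 0.707107
= 131.52 kN

131.52 kN


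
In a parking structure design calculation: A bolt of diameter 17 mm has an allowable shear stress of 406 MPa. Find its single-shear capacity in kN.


A = pi * d^2 / 4 = pi * 17^2 / 4 = 226.9801 mm^2
V = f_v * A / 1000 = 406 * 226.9801 / 1000
= 92.1539 kN

92.1539 kN


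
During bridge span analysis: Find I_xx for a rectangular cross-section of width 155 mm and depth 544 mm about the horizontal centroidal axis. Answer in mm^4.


I = b * h^3 / 12
= 155 * 544^3 / 12
= 155 * 160989184 / 12
= 2079443626.67 mm^4

2079443626.67 mm^4


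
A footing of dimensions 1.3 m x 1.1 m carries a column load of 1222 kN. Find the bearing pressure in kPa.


A = 1.3 * 1.1 = 1.43 m^2
q = P / A = 1222 / 1.43
= 854.5455 kPa

854.5455 kPa


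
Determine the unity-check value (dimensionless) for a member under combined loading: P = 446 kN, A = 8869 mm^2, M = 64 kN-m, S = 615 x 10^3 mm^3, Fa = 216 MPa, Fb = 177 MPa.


f_a = P / A = 446000.0 / 8869 = 50.2875 MPa
f_b = M / S = 64000000.0 / 615000.0 = 104.065 MPa
Ratio = f_a / Fa + f_b / Fb
= 50.2875 / 216 + 104.065 / 177
= 0.8208 (dimensionless)

0.8208 (dimensionless)


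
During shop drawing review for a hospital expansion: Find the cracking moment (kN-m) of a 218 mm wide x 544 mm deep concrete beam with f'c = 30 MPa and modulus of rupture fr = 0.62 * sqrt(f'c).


fr = 0.62 * sqrt(30) = 0.62 * 5.4772 = 3.3959 MPa
I = 218 * 544^3 / 12 = 2924636842.67 mm^4
y_t = 272.0 mm
M_cr = fr * I / y_t = 3.3959 * 2924636842.67 / 272.0 N-mm
= 36.5137 kN-m

36.5137 kN-m


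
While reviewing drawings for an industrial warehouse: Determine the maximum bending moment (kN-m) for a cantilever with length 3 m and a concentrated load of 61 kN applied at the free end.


For a cantilever with a point load at the free end:
M_max = P * L = 61 * 3 = 183 kN-m

183 kN-m


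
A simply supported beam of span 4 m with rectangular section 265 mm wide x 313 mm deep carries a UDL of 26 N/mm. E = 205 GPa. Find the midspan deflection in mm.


I = 265 * 313^3 / 12 = 677169892.08 mm^4
L = 4000.0 mm, w = 26 N/mm, E = 205000.0 MPa
delta = 5 * w * L^4 / (384 * E * I)
= 5 * 26 * 4000.0^4 / (384 * 205000.0 * 677169892.08)
= 0.6243 mm

0.6243 mm


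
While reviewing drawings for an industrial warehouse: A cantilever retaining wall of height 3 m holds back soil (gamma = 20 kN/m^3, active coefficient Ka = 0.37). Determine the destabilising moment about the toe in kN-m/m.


Pa = 0.5 * Ka * gamma * H^2
= 0.5 * 0.37 * 20 * 3^2
= 33.3 kN/m
Arm = H / 3 = 3 / 3 = 1.0 m
Mo = Pa * arm = Pa * H / 3 = 33.3 * 3 / 3 = 33.3 kN-m/m

33.3 kN-m/m


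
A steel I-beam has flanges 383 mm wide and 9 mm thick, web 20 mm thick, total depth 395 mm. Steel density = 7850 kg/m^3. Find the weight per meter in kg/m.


A_flanges = 2 * 383 * 9 = 6894 mm^2
A_web = (395 - 2 * 9) * 20 = 7540 mm^2
A_total = 6894 + 7540 = 14434 mm^2 = 0.014434 m^2
Weight = rho * A = 7850 * 0.014434 = 113.3069 kg/m

113.3069 kg/m


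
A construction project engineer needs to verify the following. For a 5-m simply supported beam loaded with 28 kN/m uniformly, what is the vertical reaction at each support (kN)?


Total load = w * L = 28 * 5 = 140 kN
By symmetry, each reaction R = total / 2 = 140 / 2 = 70.0 kN

70.0 kN


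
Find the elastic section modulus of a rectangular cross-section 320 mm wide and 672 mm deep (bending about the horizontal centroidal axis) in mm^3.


S = b * h^2 / 6
= 320 * 672^2 / 6
= 320 * 451584 / 6
= 24084480.0 mm^3

24084480.0 mm^3


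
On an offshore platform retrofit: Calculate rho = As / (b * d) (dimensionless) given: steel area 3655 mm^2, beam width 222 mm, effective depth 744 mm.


rho = As / (b * d)
= 3655 / (222 * 744)
= 3655 / 165168
= 0.022129 (dimensionless)

0.022129 (dimensionless)


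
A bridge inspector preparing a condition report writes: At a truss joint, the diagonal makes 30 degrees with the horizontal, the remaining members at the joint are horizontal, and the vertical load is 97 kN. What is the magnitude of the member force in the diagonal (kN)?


At the joint, only the diagonal has a vertical component, so vertical equilibrium gives:
F * sin(30) = 97
F = 97 / sin(30)
= 97 / 0.5
= 194.0 kN

194.0 kN


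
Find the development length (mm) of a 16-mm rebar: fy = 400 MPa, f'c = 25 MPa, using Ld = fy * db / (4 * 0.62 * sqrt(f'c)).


Ld = (fy * db) / (4 * 0.62 * sqrt(f'c))
= (400 * 16) / (4 * 0.62 * sqrt(25))
= 6400 / 12.4
= 516.13 mm

516.13 mm


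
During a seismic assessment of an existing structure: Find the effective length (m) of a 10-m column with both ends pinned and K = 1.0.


L_eff = K * L
= 1.0 * 10
= 10.0 m

10.0 m


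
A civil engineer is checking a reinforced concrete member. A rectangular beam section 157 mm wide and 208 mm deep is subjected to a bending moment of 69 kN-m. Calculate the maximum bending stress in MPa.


I = b * h^3 / 12 = 157 * 208^3 / 12 = 117735765.33 mm^4
y = h / 2 = 208 / 2 = 104.0 mm
M = 69 kN-m = 69000000.0 N-mm
sigma = M * y / I = 69000000.0 * 104.0 / 117735765.33
= 60.95 MPa

60.95 MPa


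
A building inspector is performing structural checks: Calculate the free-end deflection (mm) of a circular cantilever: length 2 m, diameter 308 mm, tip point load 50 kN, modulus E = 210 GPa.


I = pi * d^4 / 64 = pi * 308^4 / 64 = 441746141.43 mm^4
L = 2000.0 mm, P = 50000.0 N, E = 210000.0 MPa
delta = P * L^3 / (3 * E * I)
= 50000.0 * 2000.0^3 / (3 * 210000.0 * 441746141.43)
= 1.4373 mm

1.4373 mm


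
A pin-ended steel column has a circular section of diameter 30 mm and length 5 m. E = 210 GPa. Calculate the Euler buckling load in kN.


I = pi * d^4 / 64 = 39760.78 mm^4
L = 5000.0 mm
P_cr = pi^2 * E * I / L^2
= 9.8696 * 210000.0 * 39760.78 / 5000.0^2
= 3296.35 N = 3.2964 kN

3.2964 kN


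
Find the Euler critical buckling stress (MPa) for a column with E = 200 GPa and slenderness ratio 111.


sigma_cr = pi^2 * E / lambda^2
= 9.8696 * 200000.0 / 111^2
= 9.8696 * 200000.0 / 12321
= 160.2078 MPa

160.2078 MPa


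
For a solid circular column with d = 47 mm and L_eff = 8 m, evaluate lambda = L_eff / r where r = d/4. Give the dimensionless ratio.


Radius of gyration r = d / 4 = 47 / 4 = 11.75 mm
L_eff = 8000.0 mm
Slenderness ratio = L / r = 8000.0 / 11.75 = 680.85 (dimensionless)

680.85 (dimensionless)


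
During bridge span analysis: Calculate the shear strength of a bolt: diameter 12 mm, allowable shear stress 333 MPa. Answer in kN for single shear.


A = pi * d^2 / 4 = pi * 12^2 / 4 = 113.0973 mm^2
V = f_v * A / 1000 = 333 * 113.0973 / 1000
= 37.6614 kN

37.6614 kN


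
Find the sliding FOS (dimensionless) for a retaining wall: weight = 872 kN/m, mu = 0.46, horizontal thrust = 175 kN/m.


Resisting force = mu * W = 0.46 * 872 = 401.12 kN/m
FOS = Resisting / Driving = 401.12 / 175
= 2.2921 (dimensionless)

2.2921 (dimensionless)


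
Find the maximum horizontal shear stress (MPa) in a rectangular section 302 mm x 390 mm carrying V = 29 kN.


A = b * h = 302 * 390 = 117780 mm^2
V = 29 kN = 29000.0 N
tau_max = 1.5 * V / A = 1.5 * 29000.0 / 117780
= 0.3693 MPa

0.3693 MPa


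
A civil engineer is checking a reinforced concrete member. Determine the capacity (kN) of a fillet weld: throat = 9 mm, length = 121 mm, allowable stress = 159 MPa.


Strength = throat * length * allowable stress
= 9 * 121 * 159 N
= 173151 N
= 173.15 kN

173.15 kN


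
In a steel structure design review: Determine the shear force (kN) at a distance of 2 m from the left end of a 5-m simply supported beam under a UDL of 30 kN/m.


R_A = w * L / 2 = 30 * 5 / 2 = 75.0 kN
V(x) = R_A - w * x = 75.0 - 30 * 2
= 15.0 kN

15.0 kN


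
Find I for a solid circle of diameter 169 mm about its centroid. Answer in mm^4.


r = d / 2 = 169 / 2 = 84.5 mm
I = pi * r^4 / 4 = pi * 84.5^4 / 4
= 40042088.13 mm^4

40042088.13 mm^4


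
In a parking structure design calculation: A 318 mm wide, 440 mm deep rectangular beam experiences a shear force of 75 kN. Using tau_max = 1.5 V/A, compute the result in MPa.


A = b * h = 318 * 440 = 139920 mm^2
V = 75 kN = 75000.0 N
tau_max = 1.5 * V / A = 1.5 * 75000.0 / 139920
= 0.804 MPa

0.804 MPa


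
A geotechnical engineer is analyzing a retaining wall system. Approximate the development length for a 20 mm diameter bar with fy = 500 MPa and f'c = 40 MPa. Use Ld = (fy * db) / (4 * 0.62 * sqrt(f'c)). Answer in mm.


Ld = (fy * db) / (4 * 0.62 * sqrt(f'c))
= (500 * 20) / (4 * 0.62 * sqrt(40))
= 10000 / 15.6849
= 637.56 mm

637.56 mm


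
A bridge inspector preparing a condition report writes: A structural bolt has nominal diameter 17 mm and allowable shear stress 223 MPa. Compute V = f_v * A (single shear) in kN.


A = pi * d^2 / 4 = pi * 17^2 / 4 = 226.9801 mm^2
V = f_v * A / 1000 = 223 * 226.9801 / 1000
= 50.6166 kN

50.6166 kN


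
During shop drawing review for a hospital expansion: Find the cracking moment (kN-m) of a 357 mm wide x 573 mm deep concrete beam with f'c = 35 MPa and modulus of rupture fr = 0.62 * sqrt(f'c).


fr = 0.62 * sqrt(35) = 0.62 * 5.9161 = 3.668 MPa
I = 357 * 573^3 / 12 = 5596942380.75 mm^4
y_t = 286.5 mm
M_cr = fr * I / y_t = 3.668 * 5596942380.75 / 286.5 N-mm
= 71.6559 kN-m

71.6559 kN-m


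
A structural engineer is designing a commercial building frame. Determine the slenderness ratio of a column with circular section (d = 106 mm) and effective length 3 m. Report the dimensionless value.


Radius of gyration r = d / 4 = 106 / 4 = 26.5 mm
L_eff = 3000.0 mm
Slenderness ratio = L / r = 3000.0 / 26.5 = 113.21 (dimensionless)

113.21 (dimensionless)


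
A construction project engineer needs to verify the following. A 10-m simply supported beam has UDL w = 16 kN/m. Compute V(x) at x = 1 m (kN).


R_A = w * L / 2 = 16 * 10 / 2 = 80.0 kN
V(x) = R_A - w * x = 80.0 - 16 * 1
= 64.0 kN

64.0 kN


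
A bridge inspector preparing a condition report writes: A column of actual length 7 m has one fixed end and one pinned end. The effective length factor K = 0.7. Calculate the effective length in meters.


L_eff = K * L
= 0.7 * 7
= 4.9 m

4.9 m


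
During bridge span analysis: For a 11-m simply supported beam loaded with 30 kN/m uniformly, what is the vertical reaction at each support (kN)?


Total load = w * L = 30 * 11 = 330 kN
By symmetry, each reaction R = total / 2 = 330 / 2 = 165.0 kN

165.0 kN


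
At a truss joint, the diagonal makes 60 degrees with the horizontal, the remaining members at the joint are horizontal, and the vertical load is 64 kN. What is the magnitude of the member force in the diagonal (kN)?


At the joint, only the diagonal has a vertical component, so vertical equilibrium gives:
F * sin(60) = 64
F = 64 / sin(60)
= 64 / 0.866025
= 73.9 kN

73.9 kN


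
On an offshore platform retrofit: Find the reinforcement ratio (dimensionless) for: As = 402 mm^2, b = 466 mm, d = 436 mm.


rho = As / (b * d)
= 402 / (466 * 436)
= 402 / 203176
= 0.001979 (dimensionless)

0.001979 (dimensionless)


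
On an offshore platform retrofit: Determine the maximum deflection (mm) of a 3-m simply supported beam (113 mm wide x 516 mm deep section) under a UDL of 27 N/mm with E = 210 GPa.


I = 113 * 516^3 / 12 = 1293737904.0 mm^4
L = 3000.0 mm, w = 27 N/mm, E = 210000.0 MPa
delta = 5 * w * L^4 / (384 * E * I)
= 5 * 27 * 3000.0^4 / (384 * 210000.0 * 1293737904.0)
= 0.1048 mm

0.1048 mm


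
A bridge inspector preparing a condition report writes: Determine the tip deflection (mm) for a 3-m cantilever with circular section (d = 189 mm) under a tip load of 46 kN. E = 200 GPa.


I = pi * d^4 / 64 = pi * 189^4 / 64 = 62635004.85 mm^4
L = 3000.0 mm, P = 46000.0 N, E = 200000.0 MPa
delta = P * L^3 / (3 * E * I)
= 46000.0 * 3000.0^3 / (3 * 200000.0 * 62635004.85)
= 33.0486 mm

33.0486 mm


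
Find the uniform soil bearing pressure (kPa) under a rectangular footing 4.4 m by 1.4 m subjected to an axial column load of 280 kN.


A = 4.4 * 1.4 = 6.16 m^2
q = P / A = 280 / 6.16
= 45.4545 kPa

45.4545 kPa


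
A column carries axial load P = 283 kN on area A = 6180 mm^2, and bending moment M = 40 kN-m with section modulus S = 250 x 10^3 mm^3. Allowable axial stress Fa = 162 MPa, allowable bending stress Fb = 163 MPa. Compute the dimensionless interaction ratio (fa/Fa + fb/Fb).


f_a = P / A = 283000.0 / 6180 = 45.7929 MPa
f_b = M / S = 40000000.0 / 250000.0 = 160.0 MPa
Ratio = f_a / Fa + f_b / Fb
= 45.7929 / 162 + 160.0 / 163
= 1.2643 (dimensionless)

1.2643 (dimensionless)


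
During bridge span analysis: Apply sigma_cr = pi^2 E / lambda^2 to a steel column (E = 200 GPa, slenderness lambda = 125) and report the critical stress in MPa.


sigma_cr = pi^2 * E / lambda^2
= 9.8696 * 200000.0 / 125^2
= 9.8696 * 200000.0 / 15625
= 126.3309 MPa

126.3309 MPa


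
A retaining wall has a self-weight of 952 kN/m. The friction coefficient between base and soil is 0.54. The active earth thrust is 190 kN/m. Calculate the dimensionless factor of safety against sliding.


Resisting force = mu * W = 0.54 * 952 = 514.08 kN/m
FOS = Resisting / Driving = 514.08 / 190
= 2.7057 (dimensionless)

2.7057 (dimensionless)


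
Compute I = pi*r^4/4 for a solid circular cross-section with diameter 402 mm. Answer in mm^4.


r = d / 2 = 402 / 2 = 201.0 mm
I = pi * r^4 / 4 = pi * 201.0^4 / 4
= 1281958927.33 mm^4

1281958927.33 mm^4


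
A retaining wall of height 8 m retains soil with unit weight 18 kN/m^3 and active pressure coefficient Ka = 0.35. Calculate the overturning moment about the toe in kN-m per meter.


Pa = 0.5 * Ka * gamma * H^2
= 0.5 * 0.35 * 18 * 8^2
= 201.6 kN/m
Arm = H / 3 = 8 / 3 = 2.6667 m
Mo = Pa * arm = Pa * H / 3 = 201.6 * 8 / 3 = 537.6 kN-m/m

537.6 kN-m/m


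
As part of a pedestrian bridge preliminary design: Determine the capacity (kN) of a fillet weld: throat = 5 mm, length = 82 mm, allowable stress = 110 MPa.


Strength = throat * length * allowable stress
= 5 * 82 * 110 N
= 45100 N
= 45.1 kN

45.1 kN


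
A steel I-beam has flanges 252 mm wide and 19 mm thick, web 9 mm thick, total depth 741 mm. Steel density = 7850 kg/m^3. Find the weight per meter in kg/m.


A_flanges = 2 * 252 * 19 = 9576 mm^2
A_web = (741 - 2 * 19) * 9 = 6327 mm^2
A_total = 9576 + 6327 = 15903 mm^2 = 0.015903 m^2
Weight = rho * A = 7850 * 0.015903 = 124.8385 kg/m

124.8385 kg/m


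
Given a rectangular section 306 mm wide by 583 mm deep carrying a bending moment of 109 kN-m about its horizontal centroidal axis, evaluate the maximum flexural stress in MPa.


I = b * h^3 / 12 = 306 * 583^3 / 12 = 5052959818.5 mm^4
y = h / 2 = 583 / 2 = 291.5 mm
M = 109 kN-m = 109000000.0 N-mm
sigma = M * y / I = 109000000.0 * 291.5 / 5052959818.5
= 6.29 MPa

6.29 MPa


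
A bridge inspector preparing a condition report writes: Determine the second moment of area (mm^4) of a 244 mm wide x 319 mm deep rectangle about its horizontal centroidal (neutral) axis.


I = b * h^3 / 12
= 244 * 319^3 / 12
= 244 * 32461759 / 12
= 660055766.33 mm^4

660055766.33 mm^4


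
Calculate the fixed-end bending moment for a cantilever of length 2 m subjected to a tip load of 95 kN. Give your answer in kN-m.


For a cantilever with a point load at the free end:
M_max = P * L = 95 * 2 = 190 kN-m

190 kN-m


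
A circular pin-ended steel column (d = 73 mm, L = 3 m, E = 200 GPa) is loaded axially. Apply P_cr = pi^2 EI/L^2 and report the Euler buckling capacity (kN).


I = pi * d^4 / 64 = 1393995.4 mm^4
L = 3000.0 mm
P_cr = pi^2 * E * I / L^2
= 9.8696 * 200000.0 * 1393995.4 / 3000.0^2
= 305737.4 N = 305.7374 kN

305.7374 kN


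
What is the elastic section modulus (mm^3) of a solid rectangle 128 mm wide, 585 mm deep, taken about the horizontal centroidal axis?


S = b * h^2 / 6
= 128 * 585^2 / 6
= 128 * 342225 / 6
= 7300800.0 mm^3

7300800.0 mm^3


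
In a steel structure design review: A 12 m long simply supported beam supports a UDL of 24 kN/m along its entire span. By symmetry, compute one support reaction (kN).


Total load = w * L = 24 * 12 = 288 kN
By symmetry, each reaction R = total / 2 = 288 / 2 = 144.0 kN

144.0 kN


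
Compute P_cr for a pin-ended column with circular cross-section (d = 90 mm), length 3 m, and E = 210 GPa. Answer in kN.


I = pi * d^4 / 64 = 3220623.34 mm^4
L = 3000.0 mm
P_cr = pi^2 * E * I / L^2
= 9.8696 * 210000.0 * 3220623.34 / 3000.0^2
= 741679.83 N = 741.6798 kN

741.6798 kN


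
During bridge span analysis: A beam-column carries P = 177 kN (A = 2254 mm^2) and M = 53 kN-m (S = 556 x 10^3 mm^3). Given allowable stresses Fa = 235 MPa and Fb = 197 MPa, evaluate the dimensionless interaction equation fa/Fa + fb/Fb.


f_a = P / A = 177000.0 / 2254 = 78.5271 MPa
f_b = M / S = 53000000.0 / 556000.0 = 95.3237 MPa
Ratio = f_a / Fa + f_b / Fb
= 78.5271 / 235 + 95.3237 / 197
= 0.818 (dimensionless)

0.818 (dimensionless)


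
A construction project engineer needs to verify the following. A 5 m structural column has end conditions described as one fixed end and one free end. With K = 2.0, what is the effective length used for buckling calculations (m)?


L_eff = K * L
= 2.0 * 5
= 10.0 m

10.0 m


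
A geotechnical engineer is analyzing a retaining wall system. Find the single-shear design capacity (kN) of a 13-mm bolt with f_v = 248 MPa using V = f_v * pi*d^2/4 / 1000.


A = pi * d^2 / 4 = pi * 13^2 / 4 = 132.7323 mm^2
V = f_v * A / 1000 = 248 * 132.7323 / 1000
= 32.9176 kN

32.9176 kN


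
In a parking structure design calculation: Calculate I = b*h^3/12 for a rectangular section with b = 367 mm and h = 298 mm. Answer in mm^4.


I = b * h^3 / 12
= 367 * 298^3 / 12
= 367 * 26463592 / 12
= 809344855.33 mm^4

809344855.33 mm^4


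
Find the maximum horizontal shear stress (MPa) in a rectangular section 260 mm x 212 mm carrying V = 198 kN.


A = b * h = 260 * 212 = 55120 mm^2
V = 198 kN = 198000.0 N
tau_max = 1.5 * V / A = 1.5 * 198000.0 / 55120
= 5.3882 MPa

5.3882 MPa


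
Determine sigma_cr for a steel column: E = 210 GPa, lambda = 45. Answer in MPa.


sigma_cr = pi^2 * E / lambda^2
= 9.8696 * 210000.0 / 45^2
= 9.8696 * 210000.0 / 2025
= 1023.5145 MPa

1023.5145 MPa


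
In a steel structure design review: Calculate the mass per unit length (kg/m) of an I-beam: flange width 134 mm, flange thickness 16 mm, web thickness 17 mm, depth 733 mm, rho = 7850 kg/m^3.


A_flanges = 2 * 134 * 16 = 4288 mm^2
A_web = (733 - 2 * 16) * 17 = 11917 mm^2
A_total = 4288 + 11917 = 16205 mm^2 = 0.016205 m^2
Weight = rho * A = 7850 * 0.016205 = 127.2092 kg/m

127.2092 kg/m


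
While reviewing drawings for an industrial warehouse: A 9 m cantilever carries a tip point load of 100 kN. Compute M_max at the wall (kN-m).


For a cantilever with a point load at the free end:
M_max = P * L = 100 * 9 = 900 kN-m

900 kN-m


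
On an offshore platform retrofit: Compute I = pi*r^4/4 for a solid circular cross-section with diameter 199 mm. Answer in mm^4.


r = d / 2 = 199 / 2 = 99.5 mm
I = pi * r^4 / 4 = pi * 99.5^4 / 4
= 76980761.76 mm^4

76980761.76 mm^4


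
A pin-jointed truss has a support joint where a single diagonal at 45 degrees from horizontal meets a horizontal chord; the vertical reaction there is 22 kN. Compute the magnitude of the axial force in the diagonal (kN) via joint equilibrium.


At the joint, only the diagonal has a vertical component, so vertical equilibrium gives:
F * sin(45) = 22
F = 22 / sin(45)
= 22 / 0.707107
= 31.11 kN

31.11 kN


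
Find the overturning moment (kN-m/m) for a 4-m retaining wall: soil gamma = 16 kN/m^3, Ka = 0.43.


Pa = 0.5 * Ka * gamma * H^2
= 0.5 * 0.43 * 16 * 4^2
= 55.04 kN/m
Arm = H / 3 = 4 / 3 = 1.3333 m
Mo = Pa * arm = Pa * H / 3 = 55.04 * 4 / 3 = 73.3867 kN-m/m

73.3867 kN-m/m


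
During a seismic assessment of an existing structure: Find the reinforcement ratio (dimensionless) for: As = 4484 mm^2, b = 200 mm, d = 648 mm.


rho = As / (b * d)
= 4484 / (200 * 648)
= 4484 / 129600
= 0.034599 (dimensionless)

0.034599 (dimensionless)


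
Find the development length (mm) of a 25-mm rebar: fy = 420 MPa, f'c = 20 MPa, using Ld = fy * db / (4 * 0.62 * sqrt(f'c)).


Ld = (fy * db) / (4 * 0.62 * sqrt(f'c))
= (420 * 25) / (4 * 0.62 * sqrt(20))
= 10500 / 11.0909
= 946.72 mm

946.72 mm


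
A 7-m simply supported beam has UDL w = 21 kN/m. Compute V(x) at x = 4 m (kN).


R_A = w * L / 2 = 21 * 7 / 2 = 73.5 kN
V(x) = R_A - w * x = 73.5 - 21 * 4
= -10.5 kN

-10.5 kN


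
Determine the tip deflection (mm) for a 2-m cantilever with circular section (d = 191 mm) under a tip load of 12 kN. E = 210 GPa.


I = pi * d^4 / 64 = pi * 191^4 / 64 = 65328602.47 mm^4
L = 2000.0 mm, P = 12000.0 N, E = 210000.0 MPa
delta = P * L^3 / (3 * E * I)
= 12000.0 * 2000.0^3 / (3 * 210000.0 * 65328602.47)
= 2.3325 mm

2.3325 mm


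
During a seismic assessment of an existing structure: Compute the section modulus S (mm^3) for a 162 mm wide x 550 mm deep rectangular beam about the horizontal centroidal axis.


S = b * h^2 / 6
= 162 * 550^2 / 6
= 162 * 302500 / 6
= 8167500.0 mm^3

8167500.0 mm^3


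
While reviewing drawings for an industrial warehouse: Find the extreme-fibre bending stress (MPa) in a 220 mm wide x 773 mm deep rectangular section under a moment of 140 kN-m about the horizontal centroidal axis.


I = b * h^3 / 12 = 220 * 773^3 / 12 = 8467981811.67 mm^4
y = h / 2 = 773 / 2 = 386.5 mm
M = 140 kN-m = 140000000.0 N-mm
sigma = M * y / I = 140000000.0 * 386.5 / 8467981811.67
= 6.39 MPa

6.39 MPa


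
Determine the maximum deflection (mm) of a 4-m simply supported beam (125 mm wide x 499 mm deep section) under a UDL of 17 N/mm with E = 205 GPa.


I = 125 * 499^3 / 12 = 1294286447.92 mm^4
L = 4000.0 mm, w = 17 N/mm, E = 205000.0 MPa
delta = 5 * w * L^4 / (384 * E * I)
= 5 * 17 * 4000.0^4 / (384 * 205000.0 * 1294286447.92)
= 0.2136 mm

0.2136 mm


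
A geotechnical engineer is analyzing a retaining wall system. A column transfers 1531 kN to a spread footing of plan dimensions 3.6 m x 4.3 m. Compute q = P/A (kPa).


A = 3.6 * 4.3 = 15.48 m^2
q = P / A = 1531 / 15.48
= 98.9018 kPa

98.9018 kPa


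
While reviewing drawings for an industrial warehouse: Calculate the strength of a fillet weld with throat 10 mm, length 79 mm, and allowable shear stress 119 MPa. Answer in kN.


Strength = throat * length * allowable stress
= 10 * 79 * 119 N
= 94010 N
= 94.01 kN

94.01 kN


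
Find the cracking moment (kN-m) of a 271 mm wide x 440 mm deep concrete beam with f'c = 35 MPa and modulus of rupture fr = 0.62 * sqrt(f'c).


fr = 0.62 * sqrt(35) = 0.62 * 5.9161 = 3.668 MPa
I = 271 * 440^3 / 12 = 1923738666.67 mm^4
y_t = 220.0 mm
M_cr = fr * I / y_t = 3.668 * 1923738666.67 / 220.0 N-mm
= 32.0737 kN-m

32.0737 kN-m


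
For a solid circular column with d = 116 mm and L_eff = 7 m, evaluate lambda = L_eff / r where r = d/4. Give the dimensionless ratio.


Radius of gyration r = d / 4 = 116 / 4 = 29.0 mm
L_eff = 7000.0 mm
Slenderness ratio = L / r = 7000.0 / 29.0 = 241.38 (dimensionless)

241.38 (dimensionless)


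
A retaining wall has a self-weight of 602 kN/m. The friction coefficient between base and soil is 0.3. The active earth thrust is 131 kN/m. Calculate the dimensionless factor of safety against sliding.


Resisting force = mu * W = 0.3 * 602 = 180.6 kN/m
FOS = Resisting / Driving = 180.6 / 131
= 1.3786 (dimensionless)

1.3786 (dimensionless)


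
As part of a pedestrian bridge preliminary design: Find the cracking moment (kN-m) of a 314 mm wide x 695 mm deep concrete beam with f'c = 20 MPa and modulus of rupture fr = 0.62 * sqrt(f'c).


fr = 0.62 * sqrt(20) = 0.62 * 4.4721 = 2.7727 MPa
I = 314 * 695^3 / 12 = 8784212145.83 mm^4
y_t = 347.5 mm
M_cr = fr * I / y_t = 2.7727 * 8784212145.83 / 347.5 N-mm
= 70.0898 kN-m

70.0898 kN-m


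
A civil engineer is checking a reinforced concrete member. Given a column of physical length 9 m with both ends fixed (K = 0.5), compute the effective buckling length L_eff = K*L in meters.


L_eff = K * L
= 0.5 * 9
= 4.5 m

4.5 m


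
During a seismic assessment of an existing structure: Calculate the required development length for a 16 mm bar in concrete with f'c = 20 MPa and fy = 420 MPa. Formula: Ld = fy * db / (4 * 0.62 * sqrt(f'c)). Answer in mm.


Ld = (fy * db) / (4 * 0.62 * sqrt(f'c))
= (420 * 16) / (4 * 0.62 * sqrt(20))
= 6720 / 11.0909
= 605.9 mm

605.9 mm


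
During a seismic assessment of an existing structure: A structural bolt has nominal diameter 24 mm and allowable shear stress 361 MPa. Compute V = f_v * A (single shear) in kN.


A = pi * d^2 / 4 = pi * 24^2 / 4 = 452.3893 mm^2
V = f_v * A / 1000 = 361 * 452.3893 / 1000
= 163.3126 kN

163.3126 kN


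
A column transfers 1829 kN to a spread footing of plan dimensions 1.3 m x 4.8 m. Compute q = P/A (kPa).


A = 1.3 * 4.8 = 6.24 m^2
q = P / A = 1829 / 6.24
= 293.109 kPa

293.109 kPa


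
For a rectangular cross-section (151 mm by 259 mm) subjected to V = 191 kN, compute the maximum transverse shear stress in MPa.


A = b * h = 151 * 259 = 39109 mm^2
V = 191 kN = 191000.0 N
tau_max = 1.5 * V / A = 1.5 * 191000.0 / 39109
= 7.3257 MPa

7.3257 MPa


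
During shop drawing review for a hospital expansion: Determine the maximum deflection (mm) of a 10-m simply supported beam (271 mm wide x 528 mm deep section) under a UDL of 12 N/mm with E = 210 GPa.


I = 271 * 528^3 / 12 = 3324220416.0 mm^4
L = 10000.0 mm, w = 12 N/mm, E = 210000.0 MPa
delta = 5 * w * L^4 / (384 * E * I)
= 5 * 12 * 10000.0^4 / (384 * 210000.0 * 3324220416.0)
= 2.2383 mm

2.2383 mm


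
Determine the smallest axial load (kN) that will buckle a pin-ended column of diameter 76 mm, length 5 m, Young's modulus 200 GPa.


I = pi * d^4 / 64 = 1637661.98 mm^4
L = 5000.0 mm
P_cr = pi^2 * E * I / L^2
= 9.8696 * 200000.0 * 1637661.98 / 5000.0^2
= 129304.61 N = 129.3046 kN

129.3046 kN


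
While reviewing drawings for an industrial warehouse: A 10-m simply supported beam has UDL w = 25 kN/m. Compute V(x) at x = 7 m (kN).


R_A = w * L / 2 = 25 * 10 / 2 = 125.0 kN
V(x) = R_A - w * x = 125.0 - 25 * 7
= -50.0 kN

-50.0 kN


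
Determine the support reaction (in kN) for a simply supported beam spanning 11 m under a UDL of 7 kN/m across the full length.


Total load = w * L = 7 * 11 = 77 kN
By symmetry, each reaction R = total / 2 = 77 / 2 = 38.5 kN

38.5 kN


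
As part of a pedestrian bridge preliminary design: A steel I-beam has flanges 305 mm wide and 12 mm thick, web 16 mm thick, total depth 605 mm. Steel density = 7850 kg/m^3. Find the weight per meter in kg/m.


A_flanges = 2 * 305 * 12 = 7320 mm^2
A_web = (605 - 2 * 12) * 16 = 9296 mm^2
A_total = 7320 + 9296 = 16616 mm^2 = 0.016616 m^2
Weight = rho * A = 7850 * 0.016616 = 130.4356 kg/m

130.4356 kg/m


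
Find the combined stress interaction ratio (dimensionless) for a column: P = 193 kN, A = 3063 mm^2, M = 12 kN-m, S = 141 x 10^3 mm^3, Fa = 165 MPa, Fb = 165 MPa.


f_a = P / A = 193000.0 / 3063 = 63.0101 MPa
f_b = M / S = 12000000.0 / 141000.0 = 85.1064 MPa
Ratio = f_a / Fa + f_b / Fb
= 63.0101 / 165 + 85.1064 / 165
= 0.8977 (dimensionless)

0.8977 (dimensionless)


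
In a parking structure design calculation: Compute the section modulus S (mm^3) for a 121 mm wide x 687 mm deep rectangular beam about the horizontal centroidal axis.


S = b * h^2 / 6
= 121 * 687^2 / 6
= 121 * 471969 / 6
= 9518041.5 mm^3

9518041.5 mm^3


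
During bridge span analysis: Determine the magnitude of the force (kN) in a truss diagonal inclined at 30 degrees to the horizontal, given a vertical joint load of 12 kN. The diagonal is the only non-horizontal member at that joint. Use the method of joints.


At the joint, only the diagonal has a vertical component, so vertical equilibrium gives:
F * sin(30) = 12
F = 12 / sin(30)
= 12 / 0.5
= 24.0 kN

24.0 kN


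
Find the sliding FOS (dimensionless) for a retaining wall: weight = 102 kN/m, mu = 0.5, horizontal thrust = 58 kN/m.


Resisting force = mu * W = 0.5 * 102 = 51.0 kN/m
FOS = Resisting / Driving = 51.0 / 58
= 0.8793 (dimensionless)

0.8793 (dimensionless)


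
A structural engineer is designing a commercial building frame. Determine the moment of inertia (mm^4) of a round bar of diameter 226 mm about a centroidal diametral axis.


r = d / 2 = 226 / 2 = 113.0 mm
I = pi * r^4 / 4 = pi * 113.0^4 / 4
= 128057097.88 mm^4

128057097.88 mm^4


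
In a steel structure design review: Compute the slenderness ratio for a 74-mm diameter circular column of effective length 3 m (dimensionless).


Radius of gyration r = d / 4 = 74 / 4 = 18.5 mm
L_eff = 3000.0 mm
Slenderness ratio = L / r = 3000.0 / 18.5 = 162.16 (dimensionless)

162.16 (dimensionless)


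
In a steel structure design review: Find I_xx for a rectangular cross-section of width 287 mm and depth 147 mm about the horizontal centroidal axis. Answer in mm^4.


I = b * h^3 / 12
= 287 * 147^3 / 12
= 287 * 3176523 / 12
= 75971841.75 mm^4

75971841.75 mm^4


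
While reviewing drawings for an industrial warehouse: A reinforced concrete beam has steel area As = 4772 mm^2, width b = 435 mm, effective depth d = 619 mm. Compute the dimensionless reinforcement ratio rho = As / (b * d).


rho = As / (b * d)
= 4772 / (435 * 619)
= 4772 / 269265
= 0.017722 (dimensionless)

0.017722 (dimensionless)


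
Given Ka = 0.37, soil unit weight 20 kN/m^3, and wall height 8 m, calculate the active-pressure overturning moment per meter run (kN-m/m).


Pa = 0.5 * Ka * gamma * H^2
= 0.5 * 0.37 * 20 * 8^2
= 236.8 kN/m
Arm = H / 3 = 8 / 3 = 2.6667 m
Mo = Pa * arm = Pa * H / 3 = 236.8 * 8 / 3 = 631.4667 kN-m/m

631.4667 kN-m/m


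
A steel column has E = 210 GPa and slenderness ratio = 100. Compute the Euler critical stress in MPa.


sigma_cr = pi^2 * E / lambda^2
= 9.8696 * 210000.0 / 100^2
= 9.8696 * 210000.0 / 10000
= 207.2617 MPa

207.2617 MPa


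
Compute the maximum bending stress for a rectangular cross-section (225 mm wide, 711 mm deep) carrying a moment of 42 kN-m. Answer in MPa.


I = b * h^3 / 12 = 225 * 711^3 / 12 = 6739226831.25 mm^4
y = h / 2 = 711 / 2 = 355.5 mm
M = 42 kN-m = 42000000.0 N-mm
sigma = M * y / I = 42000000.0 * 355.5 / 6739226831.25
= 2.22 MPa

2.22 MPa


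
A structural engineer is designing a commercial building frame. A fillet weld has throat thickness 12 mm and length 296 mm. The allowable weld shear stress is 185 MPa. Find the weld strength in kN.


Strength = throat * length * allowable stress
= 12 * 296 * 185 N
= 657120 N
= 657.12 kN

657.12 kN


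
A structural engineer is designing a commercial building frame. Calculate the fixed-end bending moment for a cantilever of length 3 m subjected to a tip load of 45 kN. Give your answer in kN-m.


For a cantilever with a point load at the free end:
M_max = P * L = 45 * 3 = 135 kN-m

135 kN-m


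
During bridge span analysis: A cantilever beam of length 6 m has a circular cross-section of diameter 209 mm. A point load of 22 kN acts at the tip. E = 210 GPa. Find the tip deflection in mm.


I = pi * d^4 / 64 = pi * 209^4 / 64 = 93660191.87 mm^4
L = 6000.0 mm, P = 22000.0 N, E = 210000.0 MPa
delta = P * L^3 / (3 * E * I)
= 22000.0 * 6000.0^3 / (3 * 210000.0 * 93660191.87)
= 80.5343 mm

80.5343 mm


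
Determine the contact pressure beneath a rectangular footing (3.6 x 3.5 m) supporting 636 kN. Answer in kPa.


A = 3.6 * 3.5 = 12.6 m^2
q = P / A = 636 / 12.6
= 50.4762 kPa

50.4762 kPa


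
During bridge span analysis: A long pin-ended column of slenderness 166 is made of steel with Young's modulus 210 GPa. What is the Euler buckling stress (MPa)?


sigma_cr = pi^2 * E / lambda^2
= 9.8696 * 210000.0 / 166^2
= 9.8696 * 210000.0 / 27556
= 75.2147 MPa

75.2147 MPa


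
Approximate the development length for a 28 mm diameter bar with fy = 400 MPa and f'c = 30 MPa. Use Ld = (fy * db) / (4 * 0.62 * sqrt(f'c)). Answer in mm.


Ld = (fy * db) / (4 * 0.62 * sqrt(f'c))
= (400 * 28) / (4 * 0.62 * sqrt(30))
= 11200 / 13.5835
= 824.53 mm

824.53 mm


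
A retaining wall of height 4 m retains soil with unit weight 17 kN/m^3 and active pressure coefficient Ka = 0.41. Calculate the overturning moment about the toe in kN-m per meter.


Pa = 0.5 * Ka * gamma * H^2
= 0.5 * 0.41 * 17 * 4^2
= 55.76 kN/m
Arm = H / 3 = 4 / 3 = 1.3333 m
Mo = Pa * arm = Pa * H / 3 = 55.76 * 4 / 3 = 74.3467 kN-m/m

74.3467 kN-m/m


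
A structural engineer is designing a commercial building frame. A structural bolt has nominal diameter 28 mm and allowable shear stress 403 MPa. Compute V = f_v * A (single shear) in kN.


A = pi * d^2 / 4 = pi * 28^2 / 4 = 615.7522 mm^2
V = f_v * A / 1000 = 403 * 615.7522 / 1000
= 248.1481 kN

248.1481 kN


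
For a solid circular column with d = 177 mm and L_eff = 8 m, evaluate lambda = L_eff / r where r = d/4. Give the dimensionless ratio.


Radius of gyration r = d / 4 = 177 / 4 = 44.25 mm
L_eff = 8000.0 mm
Slenderness ratio = L / r = 8000.0 / 44.25 = 180.79 (dimensionless)

180.79 (dimensionless)


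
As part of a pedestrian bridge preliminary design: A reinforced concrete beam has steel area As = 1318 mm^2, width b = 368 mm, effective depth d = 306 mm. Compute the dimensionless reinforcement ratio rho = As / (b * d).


rho = As / (b * d)
= 1318 / (368 * 306)
= 1318 / 112608
= 0.011704 (dimensionless)

0.011704 (dimensionless)


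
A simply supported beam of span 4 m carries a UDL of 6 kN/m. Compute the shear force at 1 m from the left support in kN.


R_A = w * L / 2 = 6 * 4 / 2 = 12.0 kN
V(x) = R_A - w * x = 12.0 - 6 * 1
= 6.0 kN

6.0 kN
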